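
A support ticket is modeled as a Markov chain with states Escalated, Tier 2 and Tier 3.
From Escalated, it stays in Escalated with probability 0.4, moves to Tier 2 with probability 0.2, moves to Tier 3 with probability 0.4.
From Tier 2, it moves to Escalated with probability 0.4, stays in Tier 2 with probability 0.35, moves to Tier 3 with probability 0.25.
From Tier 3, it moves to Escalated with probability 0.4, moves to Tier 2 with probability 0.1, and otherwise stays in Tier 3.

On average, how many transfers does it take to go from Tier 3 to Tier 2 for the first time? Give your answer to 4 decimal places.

7.1429

Let t(s) be the expected number of transfers to first reach Tier 2 from state s, with t(Tier 2) = 0. Conditioning on the first transfer:
t(Escalated) = 1 + 0.4·t(Escalated) + 0.4·t(Tier 3)
t(Tier 3) = 1 + 0.4·t(Escalated) + 0.5·t(Tier 3)
Solving: t(Escalated) = 6.4286, t(Tier 3) = 7.1429.
Expected transfers from Tier 3 to Tier 2: 7.1429.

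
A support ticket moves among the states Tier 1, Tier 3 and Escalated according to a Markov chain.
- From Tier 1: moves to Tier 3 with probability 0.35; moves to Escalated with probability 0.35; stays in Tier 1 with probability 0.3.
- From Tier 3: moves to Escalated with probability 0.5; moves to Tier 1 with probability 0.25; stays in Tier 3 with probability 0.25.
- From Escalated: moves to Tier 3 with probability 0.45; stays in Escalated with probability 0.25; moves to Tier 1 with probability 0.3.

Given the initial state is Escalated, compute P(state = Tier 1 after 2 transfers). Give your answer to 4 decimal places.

0.2775

Sum over the intermediate state after 1 transfer:
P = P(Escalated→Tier 1)·P(Tier 1→Tier 1) + P(Escalated→Tier 3)·P(Tier 3→Tier 1) + P(Escalated→Escalated)·P(Escalated→Tier 1)
  = 0.3×0.3 + 0.45×0.25 + 0.25×0.3
  = 0.0900 + 0.1125 + 0.0750 = 0.2775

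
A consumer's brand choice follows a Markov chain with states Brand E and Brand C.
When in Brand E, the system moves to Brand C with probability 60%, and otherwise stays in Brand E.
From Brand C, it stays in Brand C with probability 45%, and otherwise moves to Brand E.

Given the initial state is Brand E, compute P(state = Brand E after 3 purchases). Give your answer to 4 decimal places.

Propagate the distribution vector 3 purchases from Brand E.
After 0 purchases: (1.0000, 0.0000)
After 1 purchase: (0.4000, 0.6000)
After 2 purchases: (0.4900, 0.5100)
After 3 purchases: (0.4765, 0.5235)
P(in Brand E after 3 purchases) = 0.4765

0.4765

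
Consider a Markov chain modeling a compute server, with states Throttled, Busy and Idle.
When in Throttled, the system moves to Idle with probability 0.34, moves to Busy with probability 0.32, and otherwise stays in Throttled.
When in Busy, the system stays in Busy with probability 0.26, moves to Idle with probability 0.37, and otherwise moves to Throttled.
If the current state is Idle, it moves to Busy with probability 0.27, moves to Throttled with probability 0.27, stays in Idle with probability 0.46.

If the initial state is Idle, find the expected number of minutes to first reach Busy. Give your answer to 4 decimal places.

Let t(s) be the expected number of minutes to first reach Busy from state s, with t(Busy) = 0. Conditioning on the first minute:
t(Throttled) = 1 + 0.34·t(Throttled) + 0.34·t(Idle)
t(Idle) = 1 + 0.27·t(Throttled) + 0.46·t(Idle)
Solving: t(Throttled) = 3.3258, t(Idle) = 3.5147.
Expected minutes from Idle to Busy: 3.5147.

3.5147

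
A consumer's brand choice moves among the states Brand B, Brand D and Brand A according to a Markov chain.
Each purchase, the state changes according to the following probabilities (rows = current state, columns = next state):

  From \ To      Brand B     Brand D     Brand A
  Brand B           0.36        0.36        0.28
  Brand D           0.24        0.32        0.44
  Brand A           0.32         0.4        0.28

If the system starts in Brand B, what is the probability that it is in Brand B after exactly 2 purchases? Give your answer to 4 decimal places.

0.3056

Sum over the intermediate state after 1 purchase:
P = P(Brand B→Brand B)·P(Brand B→Brand B) + P(Brand B→Brand D)·P(Brand D→Brand B) + P(Brand B→Brand A)·P(Brand A→Brand B)
  = 0.36×0.36 + 0.36×0.24 + 0.28×0.32
  = 0.1296 + 0.0864 + 0.0896 = 0.3056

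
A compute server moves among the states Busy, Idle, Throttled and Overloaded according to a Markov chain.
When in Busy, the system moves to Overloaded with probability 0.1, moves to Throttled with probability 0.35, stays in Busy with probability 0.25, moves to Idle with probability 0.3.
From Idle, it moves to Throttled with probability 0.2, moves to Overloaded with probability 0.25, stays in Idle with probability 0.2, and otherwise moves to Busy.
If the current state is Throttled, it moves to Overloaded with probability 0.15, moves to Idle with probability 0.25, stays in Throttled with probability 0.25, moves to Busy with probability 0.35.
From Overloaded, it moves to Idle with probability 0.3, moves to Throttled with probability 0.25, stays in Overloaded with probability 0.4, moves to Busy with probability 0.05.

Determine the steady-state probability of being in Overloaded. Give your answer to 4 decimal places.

0.2175

Let the stationary distribution be π with π = πP and π_1 + π_2 + π_3 + π_4 = 1.
π_1 = 0.25·π_1 + 0.35·π_2 + 0.35·π_3 + 0.05·π_4
π_2 = 0.3·π_1 + 0.2·π_2 + 0.25·π_3 + 0.3·π_4
π_3 = 0.35·π_1 + 0.2·π_2 + 0.25·π_3 + 0.25·π_4
Solving with the normalization constraint gives π = (0.2589, 0.2608, 0.2628, 0.2175).
So the stationary probability of Overloaded is 0.2175.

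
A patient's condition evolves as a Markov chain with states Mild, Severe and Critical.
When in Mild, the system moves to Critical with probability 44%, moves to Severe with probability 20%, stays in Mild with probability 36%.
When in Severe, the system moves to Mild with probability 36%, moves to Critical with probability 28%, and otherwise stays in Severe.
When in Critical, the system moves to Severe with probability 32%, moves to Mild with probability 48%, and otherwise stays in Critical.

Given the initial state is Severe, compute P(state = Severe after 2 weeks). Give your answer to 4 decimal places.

Sum over the intermediate state after 1 week:
P = P(Severe→Mild)·P(Mild→Severe) + P(Severe→Severe)·P(Severe→Severe) + P(Severe→Critical)·P(Critical→Severe)
  = 0.36×0.2 + 0.36×0.36 + 0.28×0.32
  = 0.0720 + 0.1296 + 0.0896 = 0.2912

0.2912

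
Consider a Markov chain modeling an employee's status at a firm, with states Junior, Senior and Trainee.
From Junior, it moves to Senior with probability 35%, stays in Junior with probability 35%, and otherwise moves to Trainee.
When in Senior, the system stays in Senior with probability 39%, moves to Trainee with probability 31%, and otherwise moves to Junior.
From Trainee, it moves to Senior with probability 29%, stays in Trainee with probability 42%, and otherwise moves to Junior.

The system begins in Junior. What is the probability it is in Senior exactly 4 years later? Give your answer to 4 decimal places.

0.3431

Propagate the distribution vector 4 years from Junior.
After 0 years: (1.0000, 0.0000, 0.0000)
After 1 year: (0.3500, 0.3500, 0.3000)
After 2 years: (0.3145, 0.3460, 0.3395)
After 3 years: (0.3123, 0.3435, 0.3442)
After 4 years: (0.3122, 0.3431, 0.3447)
P(in Senior after 4 years) = 0.3431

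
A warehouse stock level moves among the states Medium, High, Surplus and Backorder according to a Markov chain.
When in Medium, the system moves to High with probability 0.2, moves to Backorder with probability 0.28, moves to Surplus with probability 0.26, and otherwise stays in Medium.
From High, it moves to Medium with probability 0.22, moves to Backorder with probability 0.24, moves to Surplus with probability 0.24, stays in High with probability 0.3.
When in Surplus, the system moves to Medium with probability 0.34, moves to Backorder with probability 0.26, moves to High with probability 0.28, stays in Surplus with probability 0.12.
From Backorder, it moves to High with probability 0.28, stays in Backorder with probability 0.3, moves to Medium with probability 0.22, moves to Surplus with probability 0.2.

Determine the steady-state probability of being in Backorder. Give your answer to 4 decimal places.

Let the stationary distribution be π with π = πP and π_1 + π_2 + π_3 + π_4 = 1.
π_1 = 0.26·π_1 + 0.22·π_2 + 0.34·π_3 + 0.22·π_4
π_2 = 0.2·π_1 + 0.3·π_2 + 0.28·π_3 + 0.28·π_4
π_3 = 0.26·π_1 + 0.24·π_2 + 0.12·π_3 + 0.2·π_4
Solving with the normalization constraint gives π = (0.2553, 0.2649, 0.2092, 0.2706).
So the stationary probability of Backorder is 0.2706.

0.2706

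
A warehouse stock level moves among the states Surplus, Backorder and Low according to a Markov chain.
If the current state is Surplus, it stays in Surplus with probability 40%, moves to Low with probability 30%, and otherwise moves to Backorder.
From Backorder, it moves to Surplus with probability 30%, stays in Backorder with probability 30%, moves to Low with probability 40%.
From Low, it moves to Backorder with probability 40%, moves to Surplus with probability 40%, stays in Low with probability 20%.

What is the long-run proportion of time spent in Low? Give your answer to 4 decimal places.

0.3028

Let the stationary distribution be π with π = πP and π_1 + π_2 + π_3 = 1.
π_1 = 0.4·π_1 + 0.3·π_2 + 0.4·π_3
π_2 = 0.3·π_1 + 0.3·π_2 + 0.4·π_3
Solving with the normalization constraint gives π = (0.3670, 0.3303, 0.3028).
So the stationary probability of Low is 0.3028.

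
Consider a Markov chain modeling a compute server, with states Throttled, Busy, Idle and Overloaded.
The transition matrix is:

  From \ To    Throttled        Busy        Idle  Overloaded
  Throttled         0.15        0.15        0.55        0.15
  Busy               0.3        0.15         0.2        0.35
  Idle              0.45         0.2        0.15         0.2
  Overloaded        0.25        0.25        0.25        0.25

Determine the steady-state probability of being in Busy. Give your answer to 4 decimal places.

Let the stationary distribution be π with π = πP and π_1 + π_2 + π_3 + π_4 = 1.
π_1 = 0.15·π_1 + 0.3·π_2 + 0.45·π_3 + 0.25·π_4
π_2 = 0.15·π_1 + 0.15·π_2 + 0.2·π_3 + 0.25·π_4
π_3 = 0.55·π_1 + 0.2·π_2 + 0.15·π_3 + 0.25·π_4
Solving with the normalization constraint gives π = (0.2899, 0.1874, 0.2978, 0.2249).
So the stationary probability of Busy is 0.1874.

0.1874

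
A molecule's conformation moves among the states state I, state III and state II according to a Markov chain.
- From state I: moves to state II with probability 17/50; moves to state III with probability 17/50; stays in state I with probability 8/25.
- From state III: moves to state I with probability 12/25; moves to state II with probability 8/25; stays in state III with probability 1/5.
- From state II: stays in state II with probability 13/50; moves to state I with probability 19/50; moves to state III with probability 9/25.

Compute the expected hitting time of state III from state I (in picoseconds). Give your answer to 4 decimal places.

2.8877

Let t(s) be the expected number of picoseconds to first reach state III from state s, with t(state III) = 0. Conditioning on the first picosecond:
t(state I) = 1 + 0.32·t(state I) + 0.34·t(state II)
t(state II) = 1 + 0.38·t(state I) + 0.26·t(state II)
Solving: t(state I) = 2.8877, t(state II) = 2.8342.
Expected picoseconds from state I to state III: 2.8877.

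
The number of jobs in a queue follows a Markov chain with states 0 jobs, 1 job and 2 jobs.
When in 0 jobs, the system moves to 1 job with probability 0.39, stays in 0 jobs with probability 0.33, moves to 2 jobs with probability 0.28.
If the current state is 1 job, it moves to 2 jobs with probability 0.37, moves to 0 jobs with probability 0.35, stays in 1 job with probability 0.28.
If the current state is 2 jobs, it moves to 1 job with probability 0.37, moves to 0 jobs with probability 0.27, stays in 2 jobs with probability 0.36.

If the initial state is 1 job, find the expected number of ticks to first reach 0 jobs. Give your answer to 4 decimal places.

3.1182

Let t(s) be the expected number of ticks to first reach 0 jobs from state s, with t(0 jobs) = 0. Conditioning on the first tick:
t(1 job) = 1 + 0.28·t(1 job) + 0.37·t(2 jobs)
t(2 jobs) = 1 + 0.37·t(1 job) + 0.36·t(2 jobs)
Solving: t(1 job) = 3.1182, t(2 jobs) = 3.3652.
Expected ticks from 1 job to 0 jobs: 3.1182.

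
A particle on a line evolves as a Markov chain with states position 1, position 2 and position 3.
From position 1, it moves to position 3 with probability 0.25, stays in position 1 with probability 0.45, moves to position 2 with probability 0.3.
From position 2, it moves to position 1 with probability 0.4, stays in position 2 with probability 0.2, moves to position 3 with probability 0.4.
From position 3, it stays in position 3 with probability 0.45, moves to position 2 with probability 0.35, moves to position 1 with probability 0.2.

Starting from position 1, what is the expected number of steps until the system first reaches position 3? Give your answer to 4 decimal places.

Let t(s) be the expected number of steps to first reach position 3 from state s, with t(position 3) = 0. Conditioning on the first step:
t(position 1) = 1 + 0.45·t(position 1) + 0.3·t(position 2)
t(position 2) = 1 + 0.4·t(position 1) + 0.2·t(position 2)
Solving: t(position 1) = 3.4375, t(position 2) = 2.9688.
Expected steps from position 1 to position 3: 3.4375.

3.4375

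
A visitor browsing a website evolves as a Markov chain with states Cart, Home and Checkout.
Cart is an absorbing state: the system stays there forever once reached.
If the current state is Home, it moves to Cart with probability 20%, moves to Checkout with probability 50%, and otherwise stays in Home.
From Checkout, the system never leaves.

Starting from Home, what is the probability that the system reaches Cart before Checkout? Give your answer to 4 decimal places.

Let h(s) be the probability of absorption at Cart starting from transient state s. Then h(Cart) = 1 and h(Checkout) = 0. By first-step analysis:
h(Home) = 0.2·1 + 0.3·h(Home) + 0.5·0
Solving: h(Home) = 0.2857.
Starting from Home, the probability is 0.2857.

0.2857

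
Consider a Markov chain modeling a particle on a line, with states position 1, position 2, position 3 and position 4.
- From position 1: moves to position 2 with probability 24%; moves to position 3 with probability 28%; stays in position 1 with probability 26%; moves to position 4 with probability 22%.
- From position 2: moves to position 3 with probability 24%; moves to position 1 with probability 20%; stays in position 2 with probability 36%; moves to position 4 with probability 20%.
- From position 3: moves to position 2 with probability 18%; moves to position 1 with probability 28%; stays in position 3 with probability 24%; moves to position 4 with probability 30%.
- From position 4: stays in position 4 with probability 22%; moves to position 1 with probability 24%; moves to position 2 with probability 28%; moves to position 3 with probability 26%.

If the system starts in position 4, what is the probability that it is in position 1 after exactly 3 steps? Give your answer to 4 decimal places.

Propagate the distribution vector 3 steps from position 4.
After 0 steps: (0.0000, 0.0000, 0.0000, 1.0000)
After 1 step: (0.2400, 0.2800, 0.2600, 0.2200)
After 2 steps: (0.2440, 0.2668, 0.2540, 0.2352)
After 3 steps: (0.2444, 0.2662, 0.2545, 0.2350)
P(in position 1 after 3 steps) = 0.2444

0.2444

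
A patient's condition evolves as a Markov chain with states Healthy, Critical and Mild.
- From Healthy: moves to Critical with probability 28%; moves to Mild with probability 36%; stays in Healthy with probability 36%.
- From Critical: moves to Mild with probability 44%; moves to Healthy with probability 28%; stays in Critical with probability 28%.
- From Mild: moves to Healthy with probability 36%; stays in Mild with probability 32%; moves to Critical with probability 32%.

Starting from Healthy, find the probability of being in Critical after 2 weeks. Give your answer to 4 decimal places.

Sum over the intermediate state after 1 week:
P = P(Healthy→Healthy)·P(Healthy→Critical) + P(Healthy→Critical)·P(Critical→Critical) + P(Healthy→Mild)·P(Mild→Critical)
  = 0.36×0.28 + 0.28×0.28 + 0.36×0.32
  = 0.1008 + 0.0784 + 0.1152 = 0.2944

0.2944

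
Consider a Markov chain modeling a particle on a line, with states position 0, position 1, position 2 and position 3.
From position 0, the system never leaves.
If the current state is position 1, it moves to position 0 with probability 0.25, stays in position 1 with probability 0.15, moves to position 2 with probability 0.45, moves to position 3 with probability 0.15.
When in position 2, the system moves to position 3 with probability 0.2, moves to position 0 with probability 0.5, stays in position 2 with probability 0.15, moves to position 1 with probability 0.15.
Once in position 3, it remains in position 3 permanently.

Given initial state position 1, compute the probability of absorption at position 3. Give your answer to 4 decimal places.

0.3321

Let h(s) be the probability of absorption at position 3 starting from transient state s. Then h(position 3) = 1 and h(position 0) = 0. By first-step analysis:
h(position 1) = 0.25·0 + 0.15·h(position 1) + 0.45·h(position 2) + 0.15·1
h(position 2) = 0.5·0 + 0.15·h(position 1) + 0.15·h(position 2) + 0.2·1
Solving: h(position 1) = 0.3321, h(position 2) = 0.2939.
Starting from position 1, the probability is 0.3321.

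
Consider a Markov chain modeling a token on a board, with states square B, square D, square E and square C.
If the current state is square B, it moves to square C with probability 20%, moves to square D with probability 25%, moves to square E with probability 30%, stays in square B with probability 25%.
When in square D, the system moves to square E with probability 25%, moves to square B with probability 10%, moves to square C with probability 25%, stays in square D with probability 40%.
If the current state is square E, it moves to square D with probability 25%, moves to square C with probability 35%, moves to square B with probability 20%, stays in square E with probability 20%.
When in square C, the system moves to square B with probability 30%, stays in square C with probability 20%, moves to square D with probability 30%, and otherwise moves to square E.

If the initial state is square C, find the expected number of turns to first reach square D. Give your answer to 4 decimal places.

3.6301

Let t(s) be the expected number of turns to first reach square D from state s, with t(square D) = 0. Conditioning on the first turn:
t(square B) = 1 + 0.25·t(square B) + 0.3·t(square E) + 0.2·t(square C)
t(square E) = 1 + 0.2·t(square B) + 0.2·t(square E) + 0.35·t(square C)
t(square C) = 1 + 0.3·t(square B) + 0.2·t(square E) + 0.2·t(square C)
Solving: t(square B) = 3.8185, t(square E) = 3.7928, t(square C) = 3.6301.
Expected turns from square C to square D: 3.6301.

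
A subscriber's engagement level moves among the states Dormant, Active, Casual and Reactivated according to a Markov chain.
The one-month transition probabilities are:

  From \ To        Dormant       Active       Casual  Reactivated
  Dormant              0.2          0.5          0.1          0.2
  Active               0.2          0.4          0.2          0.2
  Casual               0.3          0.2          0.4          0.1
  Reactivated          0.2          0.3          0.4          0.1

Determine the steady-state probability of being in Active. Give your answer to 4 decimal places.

0.3546

Let the stationary distribution be π with π = πP and π_1 + π_2 + π_3 + π_4 = 1.
π_1 = 0.2·π_1 + 0.2·π_2 + 0.3·π_3 + 0.2·π_4
π_2 = 0.5·π_1 + 0.4·π_2 + 0.2·π_3 + 0.3·π_4
π_3 = 0.1·π_1 + 0.2·π_2 + 0.4·π_3 + 0.4·π_4
Solving with the normalization constraint gives π = (0.2261, 0.3546, 0.2613, 0.1581).
So the stationary probability of Active is 0.3546.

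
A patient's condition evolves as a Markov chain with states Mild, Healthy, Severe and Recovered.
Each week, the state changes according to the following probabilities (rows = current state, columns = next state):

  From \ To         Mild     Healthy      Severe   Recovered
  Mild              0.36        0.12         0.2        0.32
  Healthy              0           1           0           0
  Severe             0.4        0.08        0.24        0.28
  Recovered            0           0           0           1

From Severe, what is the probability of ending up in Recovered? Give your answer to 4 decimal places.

Let h(s) be the probability of absorption at Recovered starting from transient state s. Then h(Recovered) = 1 and h(Healthy) = 0. By first-step analysis:
h(Mild) = 0.36·h(Mild) + 0.12·0 + 0.2·h(Severe) + 0.32·1
h(Severe) = 0.4·h(Mild) + 0.08·0 + 0.24·h(Severe) + 0.28·1
Solving: h(Mild) = 0.7362, h(Severe) = 0.7559.
Starting from Severe, the probability is 0.7559.

0.7559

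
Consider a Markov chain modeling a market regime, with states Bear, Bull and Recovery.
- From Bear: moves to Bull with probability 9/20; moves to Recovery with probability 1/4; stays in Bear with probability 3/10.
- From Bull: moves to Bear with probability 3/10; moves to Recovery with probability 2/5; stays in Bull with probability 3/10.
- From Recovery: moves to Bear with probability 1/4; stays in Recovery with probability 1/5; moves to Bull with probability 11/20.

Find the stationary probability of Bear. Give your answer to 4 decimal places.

0.2851

Let the stationary distribution be π with π = πP and π_1 + π_2 + π_3 = 1.
π_1 = 0.3·π_1 + 0.3·π_2 + 0.25·π_3
π_2 = 0.45·π_1 + 0.3·π_2 + 0.55·π_3
Solving with the normalization constraint gives π = (0.2851, 0.4172, 0.2977).
So the stationary probability of Bear is 0.2851.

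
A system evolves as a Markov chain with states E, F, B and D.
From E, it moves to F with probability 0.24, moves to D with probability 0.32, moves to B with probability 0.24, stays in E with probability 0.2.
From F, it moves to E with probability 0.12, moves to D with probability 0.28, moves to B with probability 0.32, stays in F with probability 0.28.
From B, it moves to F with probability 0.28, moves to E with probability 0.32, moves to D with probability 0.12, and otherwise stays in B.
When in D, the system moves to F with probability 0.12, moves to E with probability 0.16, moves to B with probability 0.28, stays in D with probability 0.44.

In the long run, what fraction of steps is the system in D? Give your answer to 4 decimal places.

Let the stationary distribution be π with π = πP and π_1 + π_2 + π_3 + π_4 = 1.
π_1 = 0.2·π_1 + 0.12·π_2 + 0.32·π_3 + 0.16·π_4
π_2 = 0.24·π_1 + 0.28·π_2 + 0.28·π_3 + 0.12·π_4
π_3 = 0.24·π_1 + 0.32·π_2 + 0.28·π_3 + 0.28·π_4
Solving with the normalization constraint gives π = (0.2041, 0.2255, 0.2809, 0.2896).
So the stationary probability of D is 0.2896.

0.2896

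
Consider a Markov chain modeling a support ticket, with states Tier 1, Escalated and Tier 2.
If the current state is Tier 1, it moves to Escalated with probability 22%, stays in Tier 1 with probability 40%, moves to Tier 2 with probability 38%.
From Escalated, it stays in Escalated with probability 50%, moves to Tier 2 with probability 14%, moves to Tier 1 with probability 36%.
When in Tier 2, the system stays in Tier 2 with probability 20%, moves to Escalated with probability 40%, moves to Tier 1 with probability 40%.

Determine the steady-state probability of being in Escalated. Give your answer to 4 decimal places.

Let the stationary distribution be π with π = πP and π_1 + π_2 + π_3 = 1.
π_1 = 0.4·π_1 + 0.36·π_2 + 0.4·π_3
π_2 = 0.22·π_1 + 0.5·π_2 + 0.4·π_3
Solving with the normalization constraint gives π = (0.3853, 0.3674, 0.2473).
So the stationary probability of Escalated is 0.3674.

0.3674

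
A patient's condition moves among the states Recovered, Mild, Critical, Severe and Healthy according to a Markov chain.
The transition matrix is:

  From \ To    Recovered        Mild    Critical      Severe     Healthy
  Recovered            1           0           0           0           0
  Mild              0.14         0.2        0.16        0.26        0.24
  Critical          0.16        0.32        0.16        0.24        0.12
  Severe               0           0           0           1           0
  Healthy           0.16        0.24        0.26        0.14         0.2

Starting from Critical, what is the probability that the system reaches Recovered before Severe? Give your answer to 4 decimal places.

0.4030

Let h(s) be the probability of absorption at Recovered starting from transient state s. Then h(Recovered) = 1 and h(Severe) = 0. By first-step analysis:
h(Mild) = 0.14·1 + 0.2·h(Mild) + 0.16·h(Critical) + 0.26·0 + 0.24·h(Healthy)
h(Critical) = 0.16·1 + 0.32·h(Mild) + 0.16·h(Critical) + 0.24·0 + 0.12·h(Healthy)
h(Healthy) = 0.16·1 + 0.24·h(Mild) + 0.26·h(Critical) + 0.14·0 + 0.2·h(Healthy)
Solving: h(Mild) = 0.3900, h(Critical) = 0.4030, h(Healthy) = 0.4480.
Starting from Critical, the probability is 0.4030.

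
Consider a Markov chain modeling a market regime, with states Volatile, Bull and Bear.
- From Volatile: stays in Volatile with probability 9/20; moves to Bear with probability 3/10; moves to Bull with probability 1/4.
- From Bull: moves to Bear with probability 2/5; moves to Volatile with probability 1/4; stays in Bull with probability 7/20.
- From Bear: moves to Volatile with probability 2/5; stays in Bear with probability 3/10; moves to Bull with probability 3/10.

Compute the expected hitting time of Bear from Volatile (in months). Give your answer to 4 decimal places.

Let t(s) be the expected number of months to first reach Bear from state s, with t(Bear) = 0. Conditioning on the first month:
t(Volatile) = 1 + 0.45·t(Volatile) + 0.25·t(Bull)
t(Bull) = 1 + 0.25·t(Volatile) + 0.35·t(Bull)
Solving: t(Volatile) = 3.0508, t(Bull) = 2.7119.
Expected months from Volatile to Bear: 3.0508.

3.0508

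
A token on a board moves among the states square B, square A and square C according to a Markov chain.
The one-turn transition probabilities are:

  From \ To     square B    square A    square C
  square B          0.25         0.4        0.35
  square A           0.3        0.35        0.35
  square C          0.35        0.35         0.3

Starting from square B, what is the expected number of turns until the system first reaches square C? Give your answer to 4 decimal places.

2.8571

Let t(s) be the expected number of turns to first reach square C from state s, with t(square C) = 0. Conditioning on the first turn:
t(square B) = 1 + 0.25·t(square B) + 0.4·t(square A)
t(square A) = 1 + 0.3·t(square B) + 0.35·t(square A)
Solving: t(square B) = 2.8571, t(square A) = 2.8571.
Expected turns from square B to square C: 2.8571.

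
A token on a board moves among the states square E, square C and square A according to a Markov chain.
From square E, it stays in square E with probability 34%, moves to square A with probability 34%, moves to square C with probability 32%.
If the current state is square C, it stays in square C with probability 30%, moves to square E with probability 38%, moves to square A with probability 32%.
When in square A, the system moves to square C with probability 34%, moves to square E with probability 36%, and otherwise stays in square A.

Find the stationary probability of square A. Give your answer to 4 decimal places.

0.3208

Let the stationary distribution be π with π = πP and π_1 + π_2 + π_3 = 1.
π_1 = 0.34·π_1 + 0.38·π_2 + 0.36·π_3
π_2 = 0.32·π_1 + 0.3·π_2 + 0.34·π_3
Solving with the normalization constraint gives π = (0.3592, 0.3200, 0.3208).
So the stationary probability of square A is 0.3208.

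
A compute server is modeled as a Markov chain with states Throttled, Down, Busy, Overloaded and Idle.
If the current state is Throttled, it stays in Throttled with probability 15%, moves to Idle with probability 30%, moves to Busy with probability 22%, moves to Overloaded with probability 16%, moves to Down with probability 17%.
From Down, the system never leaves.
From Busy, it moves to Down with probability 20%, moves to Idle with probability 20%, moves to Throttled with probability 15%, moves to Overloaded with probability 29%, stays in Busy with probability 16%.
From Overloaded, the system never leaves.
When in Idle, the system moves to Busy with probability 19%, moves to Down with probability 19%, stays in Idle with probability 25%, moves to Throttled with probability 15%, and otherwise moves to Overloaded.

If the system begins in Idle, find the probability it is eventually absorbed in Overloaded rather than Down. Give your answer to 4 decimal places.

0.5428

Let h(s) be the probability of absorption at Overloaded starting from transient state s. Then h(Overloaded) = 1 and h(Down) = 0. By first-step analysis:
h(Throttled) = 0.15·h(Throttled) + 0.17·0 + 0.22·h(Busy) + 0.16·1 + 0.3·h(Idle)
h(Busy) = 0.15·h(Throttled) + 0.2·0 + 0.16·h(Busy) + 0.29·1 + 0.2·h(Idle)
h(Idle) = 0.15·h(Throttled) + 0.19·0 + 0.19·h(Busy) + 0.22·1 + 0.25·h(Idle)
Solving: h(Throttled) = 0.5270, h(Busy) = 0.5686, h(Idle) = 0.5428.
Starting from Idle, the probability is 0.5428.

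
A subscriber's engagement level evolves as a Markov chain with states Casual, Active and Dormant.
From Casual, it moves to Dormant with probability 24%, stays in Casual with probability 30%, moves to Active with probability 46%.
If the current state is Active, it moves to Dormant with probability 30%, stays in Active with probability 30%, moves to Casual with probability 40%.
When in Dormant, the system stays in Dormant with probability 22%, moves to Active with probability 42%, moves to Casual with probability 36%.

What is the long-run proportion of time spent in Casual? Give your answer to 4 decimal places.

Let the stationary distribution be π with π = πP and π_1 + π_2 + π_3 = 1.
π_1 = 0.3·π_1 + 0.4·π_2 + 0.36·π_3
π_2 = 0.46·π_1 + 0.3·π_2 + 0.42·π_3
Solving with the normalization constraint gives π = (0.3543, 0.3877, 0.2581).
So the stationary probability of Casual is 0.3543.

0.3543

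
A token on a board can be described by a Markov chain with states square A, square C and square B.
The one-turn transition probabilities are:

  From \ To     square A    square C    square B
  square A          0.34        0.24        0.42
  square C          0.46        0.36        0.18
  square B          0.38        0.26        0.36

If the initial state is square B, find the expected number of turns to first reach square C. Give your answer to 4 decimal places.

Let t(s) be the expected number of turns to first reach square C from state s, with t(square C) = 0. Conditioning on the first turn:
t(square A) = 1 + 0.34·t(square A) + 0.42·t(square B)
t(square B) = 1 + 0.38·t(square A) + 0.36·t(square B)
Solving: t(square A) = 4.0335, t(square B) = 3.9574.
Expected turns from square B to square C: 3.9574.

3.9574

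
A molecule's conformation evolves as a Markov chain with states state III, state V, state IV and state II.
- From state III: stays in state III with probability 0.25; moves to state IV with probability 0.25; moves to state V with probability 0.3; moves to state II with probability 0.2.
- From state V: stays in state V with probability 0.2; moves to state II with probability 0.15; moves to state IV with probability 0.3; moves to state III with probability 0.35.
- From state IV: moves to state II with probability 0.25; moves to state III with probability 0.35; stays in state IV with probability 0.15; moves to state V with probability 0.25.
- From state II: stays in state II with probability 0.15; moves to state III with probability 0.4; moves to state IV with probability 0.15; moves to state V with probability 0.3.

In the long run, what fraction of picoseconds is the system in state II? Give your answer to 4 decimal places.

Let the stationary distribution be π with π = πP and π_1 + π_2 + π_3 + π_4 = 1.
π_1 = 0.25·π_1 + 0.35·π_2 + 0.35·π_3 + 0.4·π_4
π_2 = 0.3·π_1 + 0.2·π_2 + 0.25·π_3 + 0.3·π_4
π_3 = 0.25·π_1 + 0.3·π_2 + 0.15·π_3 + 0.15·π_4
Solving with the normalization constraint gives π = (0.3268, 0.2626, 0.2221, 0.1885).
So the stationary probability of state II is 0.1885.

0.1885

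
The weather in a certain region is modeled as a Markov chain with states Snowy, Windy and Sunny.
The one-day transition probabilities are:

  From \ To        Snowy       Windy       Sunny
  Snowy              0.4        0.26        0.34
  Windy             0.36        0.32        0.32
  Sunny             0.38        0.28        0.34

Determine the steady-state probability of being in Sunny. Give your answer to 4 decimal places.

Let the stationary distribution be π with π = πP and π_1 + π_2 + π_3 = 1.
π_1 = 0.4·π_1 + 0.36·π_2 + 0.38·π_3
π_2 = 0.26·π_1 + 0.32·π_2 + 0.28·π_3
Solving with the normalization constraint gives π = (0.3820, 0.2837, 0.3343).
So the stationary probability of Sunny is 0.3343.

0.3343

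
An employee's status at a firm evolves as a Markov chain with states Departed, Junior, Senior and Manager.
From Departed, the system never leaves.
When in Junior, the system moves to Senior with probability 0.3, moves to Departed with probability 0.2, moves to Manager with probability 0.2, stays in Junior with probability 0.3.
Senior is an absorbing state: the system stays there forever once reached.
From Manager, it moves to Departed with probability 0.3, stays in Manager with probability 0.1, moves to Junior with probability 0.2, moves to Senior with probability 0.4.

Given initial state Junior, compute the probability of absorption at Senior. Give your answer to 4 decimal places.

0.5932

Let h(s) be the probability of absorption at Senior starting from transient state s. Then h(Senior) = 1 and h(Departed) = 0. By first-step analysis:
h(Junior) = 0.2·0 + 0.3·h(Junior) + 0.3·1 + 0.2·h(Manager)
h(Manager) = 0.3·0 + 0.2·h(Junior) + 0.4·1 + 0.1·h(Manager)
Solving: h(Junior) = 0.5932, h(Manager) = 0.5763.
Starting from Junior, the probability is 0.5932.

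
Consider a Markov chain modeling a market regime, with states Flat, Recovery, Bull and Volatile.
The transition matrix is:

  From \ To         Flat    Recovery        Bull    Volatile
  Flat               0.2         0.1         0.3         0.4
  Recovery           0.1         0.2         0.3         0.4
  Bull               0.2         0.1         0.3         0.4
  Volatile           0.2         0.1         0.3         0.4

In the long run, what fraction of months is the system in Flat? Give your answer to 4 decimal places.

Let the stationary distribution be π with π = πP and π_1 + π_2 + π_3 + π_4 = 1.
π_1 = 0.2·π_1 + 0.1·π_2 + 0.2·π_3 + 0.2·π_4
π_2 = 0.1·π_1 + 0.2·π_2 + 0.1·π_3 + 0.1·π_4
π_3 = 0.3·π_1 + 0.3·π_2 + 0.3·π_3 + 0.3·π_4
Solving with the normalization constraint gives π = (0.1889, 0.1111, 0.3000, 0.4000).
So the stationary probability of Flat is 0.1889.

0.1889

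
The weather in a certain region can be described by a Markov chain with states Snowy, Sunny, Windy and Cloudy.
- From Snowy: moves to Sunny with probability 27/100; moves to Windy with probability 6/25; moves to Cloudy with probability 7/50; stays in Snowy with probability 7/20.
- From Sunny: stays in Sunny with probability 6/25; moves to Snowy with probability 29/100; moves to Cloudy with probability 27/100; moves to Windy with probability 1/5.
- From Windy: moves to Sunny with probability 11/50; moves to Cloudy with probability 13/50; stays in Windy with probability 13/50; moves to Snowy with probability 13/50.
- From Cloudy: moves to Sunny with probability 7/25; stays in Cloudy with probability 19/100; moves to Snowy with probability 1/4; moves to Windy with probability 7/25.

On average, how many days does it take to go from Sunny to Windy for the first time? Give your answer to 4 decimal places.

Let t(s) be the expected number of days to first reach Windy from state s, with t(Windy) = 0. Conditioning on the first day:
t(Snowy) = 1 + 0.35·t(Snowy) + 0.27·t(Sunny) + 0.14·t(Cloudy)
t(Sunny) = 1 + 0.29·t(Snowy) + 0.24·t(Sunny) + 0.27·t(Cloudy)
t(Cloudy) = 1 + 0.25·t(Snowy) + 0.28·t(Sunny) + 0.19·t(Cloudy)
Solving: t(Snowy) = 4.2233, t(Sunny) = 4.3650, t(Cloudy) = 4.0470.
Expected days from Sunny to Windy: 4.3650.

4.3650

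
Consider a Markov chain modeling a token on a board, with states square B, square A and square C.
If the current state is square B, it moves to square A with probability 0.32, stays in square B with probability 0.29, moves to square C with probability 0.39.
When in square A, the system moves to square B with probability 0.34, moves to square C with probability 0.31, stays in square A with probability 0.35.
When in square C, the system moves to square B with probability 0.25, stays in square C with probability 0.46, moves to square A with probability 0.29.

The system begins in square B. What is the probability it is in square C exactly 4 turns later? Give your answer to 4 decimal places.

0.3920

Propagate the distribution vector 4 turns from square B.
After 0 turns: (1.0000, 0.0000, 0.0000)
After 1 turn: (0.2900, 0.3200, 0.3900)
After 2 turns: (0.2904, 0.3179, 0.3917)
After 3 turns: (0.2902, 0.3178, 0.3920)
After 4 turns: (0.2902, 0.3178, 0.3920)
P(in square C after 4 turns) = 0.3920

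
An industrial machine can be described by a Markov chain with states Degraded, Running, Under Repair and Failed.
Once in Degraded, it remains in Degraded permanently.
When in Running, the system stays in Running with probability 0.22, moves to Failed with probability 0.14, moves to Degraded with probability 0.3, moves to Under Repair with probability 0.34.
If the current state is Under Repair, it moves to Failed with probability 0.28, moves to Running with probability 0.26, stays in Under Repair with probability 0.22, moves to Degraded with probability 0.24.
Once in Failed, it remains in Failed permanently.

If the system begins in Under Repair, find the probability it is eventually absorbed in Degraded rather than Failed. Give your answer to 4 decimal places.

Let h(s) be the probability of absorption at Degraded starting from transient state s. Then h(Degraded) = 1 and h(Failed) = 0. By first-step analysis:
h(Running) = 0.3·1 + 0.22·h(Running) + 0.34·h(Under Repair) + 0.14·0
h(Under Repair) = 0.24·1 + 0.26·h(Running) + 0.22·h(Under Repair) + 0.28·0
Solving: h(Running) = 0.6069, h(Under Repair) = 0.5100.
Starting from Under Repair, the probability is 0.5100.

0.5100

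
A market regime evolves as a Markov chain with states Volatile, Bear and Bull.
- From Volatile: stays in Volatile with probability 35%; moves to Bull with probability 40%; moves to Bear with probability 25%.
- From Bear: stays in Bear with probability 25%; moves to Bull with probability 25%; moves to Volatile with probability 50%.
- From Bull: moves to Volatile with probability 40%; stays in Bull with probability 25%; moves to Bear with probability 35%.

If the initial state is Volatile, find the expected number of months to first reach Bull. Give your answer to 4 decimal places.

2.7586

Let t(s) be the expected number of months to first reach Bull from state s, with t(Bull) = 0. Conditioning on the first month:
t(Volatile) = 1 + 0.35·t(Volatile) + 0.25·t(Bear)
t(Bear) = 1 + 0.5·t(Volatile) + 0.25·t(Bear)
Solving: t(Volatile) = 2.7586, t(Bear) = 3.1724.
Expected months from Volatile to Bull: 2.7586.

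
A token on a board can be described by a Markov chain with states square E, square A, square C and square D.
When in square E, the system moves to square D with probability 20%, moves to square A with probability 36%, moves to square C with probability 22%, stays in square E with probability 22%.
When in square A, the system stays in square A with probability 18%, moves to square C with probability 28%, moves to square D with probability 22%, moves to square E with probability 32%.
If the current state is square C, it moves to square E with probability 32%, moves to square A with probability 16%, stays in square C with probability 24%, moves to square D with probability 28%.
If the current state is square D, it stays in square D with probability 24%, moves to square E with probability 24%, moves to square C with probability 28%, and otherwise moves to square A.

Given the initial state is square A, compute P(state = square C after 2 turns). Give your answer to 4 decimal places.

Propagate the distribution vector 2 turns from square A.
After 0 turns: (0.0000, 1.0000, 0.0000, 0.0000)
After 1 turn: (0.3200, 0.1800, 0.2800, 0.2200)
After 2 turns: (0.2704, 0.2452, 0.2496, 0.2348)
P(in square C after 2 turns) = 0.2496

0.2496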